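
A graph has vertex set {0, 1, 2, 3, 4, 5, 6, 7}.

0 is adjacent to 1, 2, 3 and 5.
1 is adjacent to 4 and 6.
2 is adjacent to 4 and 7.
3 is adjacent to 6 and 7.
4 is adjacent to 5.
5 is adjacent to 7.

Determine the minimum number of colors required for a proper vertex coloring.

2

4 and 5 are adjacent, so at least 2 colors are needed.
2 colors suffice: color a → {0, 4, 6, 7}; color b → {1, 2, 3, 5}. Each edge has distinct colors on its endpoints.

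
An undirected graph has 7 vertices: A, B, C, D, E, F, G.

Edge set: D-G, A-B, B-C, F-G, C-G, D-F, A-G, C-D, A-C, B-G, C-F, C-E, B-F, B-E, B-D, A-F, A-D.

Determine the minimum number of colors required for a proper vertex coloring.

6

A, B, C, D, F, G form a clique, so at least 6 colors are needed.
6 colors suffice: color 1 → {B}; color 2 → {C}; color 3 → {E, G}; color 4 → {A}; color 5 → {D}; color 6 → {F}. Each edge has distinct colors on its endpoints.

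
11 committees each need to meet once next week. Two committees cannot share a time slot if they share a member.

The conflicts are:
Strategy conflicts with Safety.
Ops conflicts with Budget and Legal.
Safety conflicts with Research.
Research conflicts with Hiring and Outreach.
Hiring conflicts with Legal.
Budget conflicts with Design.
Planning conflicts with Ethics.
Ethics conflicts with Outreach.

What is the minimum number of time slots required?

Research and Hiring conflict, so at least 2 time slots are needed.
Using 2 time slots: Strategy=1, Ops=2, Safety=2, Research=1, Hiring=2, Budget=1, Planning=2, Legal=1, Ethics=1, Outreach=2, Design=2. Each listed conflict is separated.

2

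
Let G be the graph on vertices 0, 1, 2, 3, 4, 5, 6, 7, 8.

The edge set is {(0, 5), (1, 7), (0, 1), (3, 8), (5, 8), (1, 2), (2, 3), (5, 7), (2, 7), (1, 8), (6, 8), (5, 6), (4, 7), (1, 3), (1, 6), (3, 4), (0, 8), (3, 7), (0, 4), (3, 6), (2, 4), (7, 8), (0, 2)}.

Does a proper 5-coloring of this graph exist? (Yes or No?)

Yes

The chromatic number is 4. 2, 3, 4, 7 are mutually adjacent (a clique of size 4), so at least 4 colors are needed.
4 colors suffice: 0=blue, 1=red, 2=yellow, 3=blue, 4=red, 5=red, 6=green, 7=green, 8=yellow.
Since 5 ≥ 4, a proper 5-coloring certainly exists.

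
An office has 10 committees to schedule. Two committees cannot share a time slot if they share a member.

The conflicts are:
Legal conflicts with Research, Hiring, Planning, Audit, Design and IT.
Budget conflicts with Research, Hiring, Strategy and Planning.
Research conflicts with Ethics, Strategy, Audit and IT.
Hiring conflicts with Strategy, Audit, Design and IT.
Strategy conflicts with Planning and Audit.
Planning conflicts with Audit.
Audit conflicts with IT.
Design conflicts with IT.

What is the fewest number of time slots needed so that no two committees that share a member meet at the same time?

Legal, Research, Audit, IT pairwise conflict, so at least 4 time slots are needed.
4 time slots suffice: time slot 1 → {Research, Hiring, Planning}; time slot 2 → {Legal, Ethics, Strategy}; time slot 3 → {Budget, Audit, Design}; time slot 4 → {IT}. Each listed conflict is separated.

4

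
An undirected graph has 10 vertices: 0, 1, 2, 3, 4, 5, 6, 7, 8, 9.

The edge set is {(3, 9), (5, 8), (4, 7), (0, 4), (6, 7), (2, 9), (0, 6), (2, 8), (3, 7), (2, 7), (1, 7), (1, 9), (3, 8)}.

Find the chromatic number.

2

2 and 8 are adjacent, so at least 2 colors are needed.
2 colors suffice: 0=red, 1=blue, 2=blue, 3=blue, 4=blue, 5=blue, 6=blue, 7=red, 8=red, 9=red. Each edge has distinct colors on its endpoints.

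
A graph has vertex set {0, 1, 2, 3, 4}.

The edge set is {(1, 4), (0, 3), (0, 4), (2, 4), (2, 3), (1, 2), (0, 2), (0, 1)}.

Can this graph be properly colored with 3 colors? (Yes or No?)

No

0, 1, 2, 4 are mutually adjacent (a clique of size 4), so at least 4 colors are needed.
So 3 colors are not enough.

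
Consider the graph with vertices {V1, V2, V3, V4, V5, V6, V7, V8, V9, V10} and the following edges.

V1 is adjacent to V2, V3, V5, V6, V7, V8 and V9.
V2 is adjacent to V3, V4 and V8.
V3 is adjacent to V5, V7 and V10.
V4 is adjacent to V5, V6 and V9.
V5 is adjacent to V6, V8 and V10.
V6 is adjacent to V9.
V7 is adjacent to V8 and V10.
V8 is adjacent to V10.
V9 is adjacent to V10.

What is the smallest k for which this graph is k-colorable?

3

V4, V6, V9 are mutually adjacent, so at least 3 colors are needed.
3 colors suffice: color 1 → {V1, V4, V10}; color 2 → {V2, V5, V7, V9}; color 3 → {V3, V6, V8}. No two adjacent vertices share a color.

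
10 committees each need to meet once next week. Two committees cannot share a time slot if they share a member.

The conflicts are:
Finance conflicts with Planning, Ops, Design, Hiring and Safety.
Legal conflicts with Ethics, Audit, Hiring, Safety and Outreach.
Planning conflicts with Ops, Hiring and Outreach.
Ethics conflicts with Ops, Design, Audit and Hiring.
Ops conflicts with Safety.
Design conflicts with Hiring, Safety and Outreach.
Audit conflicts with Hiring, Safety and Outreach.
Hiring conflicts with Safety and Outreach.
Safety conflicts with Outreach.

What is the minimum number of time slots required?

Legal, Audit, Hiring, Safety, Outreach pairwise conflict, so at least 5 time slots are needed.
5 time slots suffice: Finance=3, Legal=4, Planning=2, Ethics=2, Ops=1, Design=4, Audit=5, Hiring=1, Safety=2, Outreach=3. Each listed conflict is separated.

5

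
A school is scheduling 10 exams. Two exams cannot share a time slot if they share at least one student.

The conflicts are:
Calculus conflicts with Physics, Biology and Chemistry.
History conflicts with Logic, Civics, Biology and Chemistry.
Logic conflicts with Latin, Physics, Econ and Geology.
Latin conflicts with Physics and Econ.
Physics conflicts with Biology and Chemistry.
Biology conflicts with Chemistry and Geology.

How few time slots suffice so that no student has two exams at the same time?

4

Calculus, Physics, Biology, Chemistry pairwise conflict, so at least 4 time slots are needed.
4 time slots suffice: time slot 1 → {Logic, Civics, Biology}; time slot 2 → {History, Physics, Econ, Geology}; time slot 3 → {Latin, Chemistry}; time slot 4 → {Calculus}. Every pair that conflicts lands in different time slots.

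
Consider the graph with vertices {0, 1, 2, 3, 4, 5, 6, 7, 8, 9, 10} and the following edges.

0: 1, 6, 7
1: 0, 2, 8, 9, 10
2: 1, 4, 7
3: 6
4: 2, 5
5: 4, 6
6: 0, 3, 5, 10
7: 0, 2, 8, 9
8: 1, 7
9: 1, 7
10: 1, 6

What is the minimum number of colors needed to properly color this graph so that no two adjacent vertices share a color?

2

0 and 1 are adjacent, so at least 2 colors are needed.
2 colors suffice: color a → {1, 4, 6, 7}; color b → {0, 2, 3, 5, 8, 9, 10}. Each edge has distinct colors on its endpoints.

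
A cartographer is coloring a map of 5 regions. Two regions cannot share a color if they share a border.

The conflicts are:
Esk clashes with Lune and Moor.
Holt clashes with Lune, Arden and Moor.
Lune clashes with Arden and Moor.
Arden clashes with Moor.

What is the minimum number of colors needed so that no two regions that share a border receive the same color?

Holt, Lune, Arden, Moor are mutually in conflict, so at least 4 colors are needed.
One proper 4-coloring: Esk=3, Holt=3, Lune=2, Arden=4, Moor=1. Every pair that conflicts lands in different colors.

4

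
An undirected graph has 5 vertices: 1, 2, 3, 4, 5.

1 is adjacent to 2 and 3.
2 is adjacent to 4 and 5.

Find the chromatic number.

2

1 and 3 are adjacent, so at least 2 colors are needed.
2 colors suffice: color red → {2, 3}; color blue → {1, 4, 5}. Every edge joins two different colors.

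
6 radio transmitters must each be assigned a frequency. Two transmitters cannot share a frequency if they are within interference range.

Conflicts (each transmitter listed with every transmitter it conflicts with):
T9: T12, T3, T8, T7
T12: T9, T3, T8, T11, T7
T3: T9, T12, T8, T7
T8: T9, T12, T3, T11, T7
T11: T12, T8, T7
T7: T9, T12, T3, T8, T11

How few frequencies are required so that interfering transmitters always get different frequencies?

5

T9, T12, T3, T8, T7 pairwise conflict, so at least 5 frequencies are needed.
A valid assignment using 5 frequencies: T9=4, T12=3, T3=5, T8=2, T11=4, T7=1. Every pair that conflicts lands in different frequencies.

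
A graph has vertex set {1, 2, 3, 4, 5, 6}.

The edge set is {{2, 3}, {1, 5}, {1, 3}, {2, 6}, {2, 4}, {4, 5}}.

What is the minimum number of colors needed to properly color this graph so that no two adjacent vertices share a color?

The cycle 2-3-1-5-4-2 has odd length 5, so it cannot be 2-colored; at least 3 colors are needed.
3 colors suffice: 1=red, 2=red, 3=blue, 4=blue, 5=green, 6=blue. No two adjacent vertices share a color.

3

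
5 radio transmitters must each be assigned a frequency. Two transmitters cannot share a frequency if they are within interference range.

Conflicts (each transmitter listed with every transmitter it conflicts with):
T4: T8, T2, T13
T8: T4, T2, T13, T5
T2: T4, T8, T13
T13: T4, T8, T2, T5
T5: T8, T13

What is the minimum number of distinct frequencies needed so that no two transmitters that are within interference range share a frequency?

T4, T8, T2, T13 all conflict with each other, so at least 4 frequencies are needed.
4 frequencies suffice: frequency 1 → {T8}; frequency 2 → {T13}; frequency 3 → {T4, T5}; frequency 4 → {T2}. Every pair that conflicts lands in different frequencies.

4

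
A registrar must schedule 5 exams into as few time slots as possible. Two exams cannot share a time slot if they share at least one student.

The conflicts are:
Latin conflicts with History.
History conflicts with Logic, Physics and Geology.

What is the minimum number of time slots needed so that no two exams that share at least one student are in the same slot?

2

History and Physics conflict, so at least 2 time slots are needed.
2 time slots suffice: time slot 1 → {History}; time slot 2 → {Latin, Logic, Physics, Geology}. Each listed conflict is separated.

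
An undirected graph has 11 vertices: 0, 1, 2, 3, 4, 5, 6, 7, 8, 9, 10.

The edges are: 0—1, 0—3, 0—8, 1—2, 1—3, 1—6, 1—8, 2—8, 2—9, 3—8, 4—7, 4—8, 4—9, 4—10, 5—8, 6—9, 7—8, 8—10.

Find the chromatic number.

0, 1, 3, 8 form a clique, so at least 4 colors are needed.
4 colors suffice: color a → {8, 9}; color b → {1, 4, 5}; color c → {2, 3, 6, 7, 10}; color d → {0}. No two adjacent vertices share a color.

4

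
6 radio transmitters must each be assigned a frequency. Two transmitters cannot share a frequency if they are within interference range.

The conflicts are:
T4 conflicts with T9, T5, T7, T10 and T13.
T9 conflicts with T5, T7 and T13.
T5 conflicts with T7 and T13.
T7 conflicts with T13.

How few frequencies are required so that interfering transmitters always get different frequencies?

5

T4, T9, T5, T7, T13 pairwise conflict, so at least 5 frequencies are needed.
Using 5 frequencies: T4=1, T9=5, T5=4, T7=2, T10=2, T13=3. Each listed conflict is separated.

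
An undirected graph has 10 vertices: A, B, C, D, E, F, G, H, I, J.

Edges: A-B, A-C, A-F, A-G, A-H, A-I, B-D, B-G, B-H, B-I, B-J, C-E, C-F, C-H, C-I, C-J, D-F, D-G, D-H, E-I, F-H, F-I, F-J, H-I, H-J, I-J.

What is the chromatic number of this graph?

5

C, F, H, I, J are mutually adjacent (a clique of size 5), so at least 5 colors are needed.
5 colors suffice: A=5, B=3, C=4, D=2, E=1, F=3, G=1, H=1, I=2, J=5. Every edge joins two different colors.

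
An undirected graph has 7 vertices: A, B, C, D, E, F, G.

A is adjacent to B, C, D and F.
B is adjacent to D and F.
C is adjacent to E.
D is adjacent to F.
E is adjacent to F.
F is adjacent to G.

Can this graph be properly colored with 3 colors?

A, B, D, F are mutually adjacent (a clique of size 4), so at least 4 colors are needed.
So 3 colors are not enough.

No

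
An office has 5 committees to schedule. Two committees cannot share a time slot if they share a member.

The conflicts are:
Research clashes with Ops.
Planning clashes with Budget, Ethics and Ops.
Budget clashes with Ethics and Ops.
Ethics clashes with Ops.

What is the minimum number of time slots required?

Planning, Budget, Ethics, Ops all conflict with each other, so at least 4 time slots are needed.
4 time slots suffice: Research=2, Planning=3, Budget=2, Ethics=4, Ops=1. No two conflicting committees share a time slot.

4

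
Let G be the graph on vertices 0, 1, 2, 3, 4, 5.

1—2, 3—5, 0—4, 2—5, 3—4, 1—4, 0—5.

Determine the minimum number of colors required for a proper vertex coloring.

3

The cycle 4-0-5-2-1-4 has odd length 5, so it cannot be 2-colored; at least 3 colors are needed.
A valid assignment using 3 colors: 0=b, 1=b, 2=c, 3=b, 4=a, 5=a. Each edge has distinct colors on its endpoints.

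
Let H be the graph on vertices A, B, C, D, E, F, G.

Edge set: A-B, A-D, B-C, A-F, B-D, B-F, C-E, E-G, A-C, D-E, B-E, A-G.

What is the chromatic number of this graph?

A, B, F are pairwise adjacent, so at least 3 colors are needed.
3 colors suffice: color 1 → {B, G}; color 2 → {A, E}; color 3 → {C, D, F}. Each edge has distinct colors on its endpoints.

3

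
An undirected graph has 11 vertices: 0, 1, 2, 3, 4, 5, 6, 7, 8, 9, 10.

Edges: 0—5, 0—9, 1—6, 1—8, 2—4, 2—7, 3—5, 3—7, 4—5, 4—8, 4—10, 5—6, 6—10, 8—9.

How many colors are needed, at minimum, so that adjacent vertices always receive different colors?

3

The cycle 0-5-4-8-9-0 has odd length 5, so it cannot be 2-colored; at least 3 colors are needed.
3 colors suffice: color red → {4, 6, 7, 9}; color blue → {2, 5, 8, 10}; color green → {0, 1, 3}. Each edge has distinct colors on its endpoints.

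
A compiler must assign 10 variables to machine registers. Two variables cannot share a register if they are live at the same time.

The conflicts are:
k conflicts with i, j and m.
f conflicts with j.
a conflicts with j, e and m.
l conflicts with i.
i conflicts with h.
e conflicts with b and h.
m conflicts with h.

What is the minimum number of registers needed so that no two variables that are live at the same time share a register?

a and e conflict, so at least 2 registers are needed.
2 registers suffice: register 1 → {i, j, e, m}; register 2 → {k, f, a, l, b, h}. Each listed conflict is separated.

2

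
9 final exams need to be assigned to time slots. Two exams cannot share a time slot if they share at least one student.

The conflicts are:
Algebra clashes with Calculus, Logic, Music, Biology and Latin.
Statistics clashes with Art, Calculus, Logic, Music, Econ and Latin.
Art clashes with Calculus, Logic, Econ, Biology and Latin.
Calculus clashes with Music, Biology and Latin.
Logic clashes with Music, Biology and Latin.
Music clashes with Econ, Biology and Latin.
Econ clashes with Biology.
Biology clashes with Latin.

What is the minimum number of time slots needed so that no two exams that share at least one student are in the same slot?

5

Algebra, Calculus, Music, Biology, Latin are mutually in conflict, so at least 5 time slots are needed.
A valid assignment using 5 time slots: Algebra=5, Statistics=2, Art=3, Calculus=4, Logic=4, Music=3, Econ=1, Biology=2, Latin=1. Each listed conflict is separated.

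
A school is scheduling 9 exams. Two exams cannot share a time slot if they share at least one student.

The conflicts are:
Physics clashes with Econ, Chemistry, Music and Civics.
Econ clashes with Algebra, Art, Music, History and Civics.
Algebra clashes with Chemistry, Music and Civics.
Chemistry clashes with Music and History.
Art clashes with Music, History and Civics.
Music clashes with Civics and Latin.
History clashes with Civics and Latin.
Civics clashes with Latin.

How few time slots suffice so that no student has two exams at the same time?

Econ, Algebra, Music, Civics are mutually in conflict, so at least 4 time slots are needed.
4 time slots suffice: time slot 1 → {Music, History}; time slot 2 → {Chemistry, Civics}; time slot 3 → {Econ, Latin}; time slot 4 → {Physics, Algebra, Art}. No two conflicting exams share a time slot.

4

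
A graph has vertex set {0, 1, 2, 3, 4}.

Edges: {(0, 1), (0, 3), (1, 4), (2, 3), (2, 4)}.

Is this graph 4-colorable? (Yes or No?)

Yes

The chromatic number is 3. The cycle 1-0-3-2-4-1 has odd length 5, so it cannot be 2-colored; at least 3 colors are needed.
3 colors suffice: color red → {3, 4}; color blue → {0, 2}; color green → {1}.
Since 4 ≥ 3, a proper 4-coloring certainly exists.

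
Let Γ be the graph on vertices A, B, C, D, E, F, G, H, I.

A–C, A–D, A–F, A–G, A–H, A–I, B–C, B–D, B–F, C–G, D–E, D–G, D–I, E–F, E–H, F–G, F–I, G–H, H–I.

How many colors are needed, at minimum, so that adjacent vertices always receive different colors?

A, H, I are mutually adjacent, so at least 3 colors are needed.
3 colors suffice: color red → {A, B, E}; color blue → {C, D, F, H}; color green → {G, I}. No two adjacent vertices share a color.

3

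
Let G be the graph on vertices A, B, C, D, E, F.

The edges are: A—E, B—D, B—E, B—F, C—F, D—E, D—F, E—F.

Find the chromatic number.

B, D, E, F form a clique, so at least 4 colors are needed.
4 colors suffice: A=1, B=4, C=2, D=3, E=2, F=1. Every edge joins two different colors.

4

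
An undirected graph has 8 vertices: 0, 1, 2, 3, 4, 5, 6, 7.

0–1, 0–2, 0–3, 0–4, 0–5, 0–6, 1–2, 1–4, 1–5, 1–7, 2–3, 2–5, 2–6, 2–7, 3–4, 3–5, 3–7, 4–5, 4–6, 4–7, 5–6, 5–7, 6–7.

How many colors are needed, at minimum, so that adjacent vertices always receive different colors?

1, 4, 5, 7 are mutually adjacent (a clique of size 4), so at least 4 colors are needed.
One proper 4-coloring: 0=blue, 1=yellow, 2=green, 3=yellow, 4=green, 5=red, 6=yellow, 7=blue. No two adjacent vertices share a color.

4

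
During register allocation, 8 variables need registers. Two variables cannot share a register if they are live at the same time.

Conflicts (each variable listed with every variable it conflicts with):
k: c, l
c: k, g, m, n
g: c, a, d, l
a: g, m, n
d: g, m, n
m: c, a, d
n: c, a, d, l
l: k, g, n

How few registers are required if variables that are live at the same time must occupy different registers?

a and m conflict, so at least 2 registers are needed.
Using 2 registers: k=1, c=2, g=1, a=2, d=2, m=1, n=1, l=2. Every pair that conflicts lands in different registers.

2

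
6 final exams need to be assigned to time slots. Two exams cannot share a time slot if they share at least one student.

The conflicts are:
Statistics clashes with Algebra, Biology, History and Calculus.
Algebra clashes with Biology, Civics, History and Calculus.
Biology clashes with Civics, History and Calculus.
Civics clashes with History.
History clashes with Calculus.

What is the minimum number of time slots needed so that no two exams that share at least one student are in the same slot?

5

Statistics, Algebra, Biology, History, Calculus all conflict with each other, so at least 5 time slots are needed.
5 time slots suffice: Statistics=5, Algebra=1, Biology=3, Civics=4, History=2, Calculus=4. Every pair that conflicts lands in different time slots.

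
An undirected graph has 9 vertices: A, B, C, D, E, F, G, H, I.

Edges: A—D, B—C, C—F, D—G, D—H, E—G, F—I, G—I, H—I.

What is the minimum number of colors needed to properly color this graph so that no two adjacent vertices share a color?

B and C are adjacent, so at least 2 colors are needed.
2 colors suffice: color 1 → {A, B, F, G, H}; color 2 → {C, D, E, I}. No two adjacent vertices share a color.

2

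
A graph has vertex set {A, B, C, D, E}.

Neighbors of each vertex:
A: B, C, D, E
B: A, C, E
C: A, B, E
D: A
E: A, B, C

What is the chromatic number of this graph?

4

A, B, C, E are pairwise adjacent (a clique of size 4), so at least 4 colors are needed.
4 colors suffice: color 1 → {A}; color 2 → {B, D}; color 3 → {E}; color 4 → {C}. Each edge has distinct colors on its endpoints.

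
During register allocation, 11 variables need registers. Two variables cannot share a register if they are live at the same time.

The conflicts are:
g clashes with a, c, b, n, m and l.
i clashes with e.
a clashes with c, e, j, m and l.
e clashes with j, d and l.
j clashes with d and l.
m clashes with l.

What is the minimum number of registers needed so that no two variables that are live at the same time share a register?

g, a, m, l pairwise conflict, so at least 4 registers are needed.
4 registers suffice: g=1, i=2, a=2, c=3, e=1, b=2, n=2, j=4, m=4, d=2, l=3. Each listed conflict is separated.

4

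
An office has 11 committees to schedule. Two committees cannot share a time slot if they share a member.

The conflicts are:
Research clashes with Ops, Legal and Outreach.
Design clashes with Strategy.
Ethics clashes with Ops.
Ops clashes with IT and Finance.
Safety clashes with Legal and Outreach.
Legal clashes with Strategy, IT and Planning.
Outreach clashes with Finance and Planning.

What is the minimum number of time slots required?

Outreach and Finance conflict, so at least 2 time slots are needed.
2 time slots suffice: time slot 1 → {Design, Ops, Legal, Outreach}; time slot 2 → {Research, Ethics, Safety, Strategy, IT, Finance, Planning}. Each listed conflict is separated.

2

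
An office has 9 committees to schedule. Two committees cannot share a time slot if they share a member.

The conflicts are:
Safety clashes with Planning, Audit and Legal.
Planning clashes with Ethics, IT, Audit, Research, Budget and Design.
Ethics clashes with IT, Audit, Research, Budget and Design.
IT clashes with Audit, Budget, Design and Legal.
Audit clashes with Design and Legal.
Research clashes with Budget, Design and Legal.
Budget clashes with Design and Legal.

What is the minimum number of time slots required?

5

Planning, Ethics, IT, Audit, Design pairwise conflict, so at least 5 time slots are needed.
A valid assignment using 5 time slots: Safety=2, Planning=1, Ethics=5, IT=2, Audit=4, Research=2, Budget=4, Design=3, Legal=1. No two conflicting committees share a time slot.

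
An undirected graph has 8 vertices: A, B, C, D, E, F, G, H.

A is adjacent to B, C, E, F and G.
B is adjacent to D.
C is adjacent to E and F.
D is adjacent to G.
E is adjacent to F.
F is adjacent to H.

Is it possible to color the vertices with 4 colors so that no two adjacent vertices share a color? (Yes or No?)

The chromatic number is 4. A, C, E, F are mutually adjacent (a clique of size 4), so at least 4 colors are needed.
4 colors suffice: color red → {A, D, H}; color blue → {B, F, G}; color green → {E}; color yellow → {C}.
That is already a proper 4-coloring.

Yes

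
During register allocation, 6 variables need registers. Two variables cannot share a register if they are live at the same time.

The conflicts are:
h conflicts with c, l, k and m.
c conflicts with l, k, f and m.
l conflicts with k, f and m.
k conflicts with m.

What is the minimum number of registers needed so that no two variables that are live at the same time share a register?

5

h, c, l, k, m all conflict with each other, so at least 5 registers are needed.
5 registers suffice: h=4, c=2, l=1, k=3, f=3, m=5. Every pair that conflicts lands in different registers.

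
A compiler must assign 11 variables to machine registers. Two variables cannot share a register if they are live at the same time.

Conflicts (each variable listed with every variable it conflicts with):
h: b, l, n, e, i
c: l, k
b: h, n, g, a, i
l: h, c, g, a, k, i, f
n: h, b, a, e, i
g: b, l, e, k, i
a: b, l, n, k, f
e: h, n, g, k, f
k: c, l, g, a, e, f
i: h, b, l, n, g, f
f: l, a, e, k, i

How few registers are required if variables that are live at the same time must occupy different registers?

4

l, a, k, f all conflict with each other, so at least 4 registers are needed.
4 registers suffice: h=3, c=3, b=1, l=1, n=4, g=3, a=3, e=1, k=2, i=2, f=4. Every pair that conflicts lands in different registers.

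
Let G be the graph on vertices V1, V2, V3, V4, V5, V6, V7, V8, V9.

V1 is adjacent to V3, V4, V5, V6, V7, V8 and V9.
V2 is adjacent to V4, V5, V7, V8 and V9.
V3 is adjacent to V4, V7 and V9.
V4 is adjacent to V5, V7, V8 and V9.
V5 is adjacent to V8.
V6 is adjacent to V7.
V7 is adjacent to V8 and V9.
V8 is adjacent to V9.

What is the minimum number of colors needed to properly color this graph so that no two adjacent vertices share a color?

5

V2, V4, V7, V8, V9 are pairwise adjacent (a clique of size 5), so at least 5 colors are needed.
A valid assignment using 5 colors: V1=2, V2=2, V3=5, V4=1, V5=3, V6=1, V7=3, V8=5, V9=4. No two adjacent vertices share a color.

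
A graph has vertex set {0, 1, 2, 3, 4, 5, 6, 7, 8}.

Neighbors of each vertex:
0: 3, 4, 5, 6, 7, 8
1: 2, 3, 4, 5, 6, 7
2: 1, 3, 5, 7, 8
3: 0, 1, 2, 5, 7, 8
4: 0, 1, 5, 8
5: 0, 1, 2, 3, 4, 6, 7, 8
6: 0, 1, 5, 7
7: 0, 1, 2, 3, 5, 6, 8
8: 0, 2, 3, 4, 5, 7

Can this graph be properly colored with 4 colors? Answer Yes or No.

No

1, 2, 3, 5, 7 are pairwise adjacent (a clique of size 5), so at least 5 colors are needed.
So 4 colors are not enough.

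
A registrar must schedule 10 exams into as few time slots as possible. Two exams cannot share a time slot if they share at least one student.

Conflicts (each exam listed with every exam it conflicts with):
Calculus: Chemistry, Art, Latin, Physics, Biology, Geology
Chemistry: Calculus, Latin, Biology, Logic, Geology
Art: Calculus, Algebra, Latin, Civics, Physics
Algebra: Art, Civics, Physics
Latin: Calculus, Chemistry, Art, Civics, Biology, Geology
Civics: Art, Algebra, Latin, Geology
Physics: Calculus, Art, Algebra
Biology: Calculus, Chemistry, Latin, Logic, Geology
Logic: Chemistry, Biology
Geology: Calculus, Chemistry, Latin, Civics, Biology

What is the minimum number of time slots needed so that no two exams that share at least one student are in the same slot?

5

Calculus, Chemistry, Latin, Biology, Geology are mutually in conflict, so at least 5 time slots are needed.
5 time slots suffice: time slot 1 → {Calculus, Civics, Logic}; time slot 2 → {Latin, Physics}; time slot 3 → {Chemistry, Art}; time slot 4 → {Algebra, Geology}; time slot 5 → {Biology}. No two conflicting exams share a time slot.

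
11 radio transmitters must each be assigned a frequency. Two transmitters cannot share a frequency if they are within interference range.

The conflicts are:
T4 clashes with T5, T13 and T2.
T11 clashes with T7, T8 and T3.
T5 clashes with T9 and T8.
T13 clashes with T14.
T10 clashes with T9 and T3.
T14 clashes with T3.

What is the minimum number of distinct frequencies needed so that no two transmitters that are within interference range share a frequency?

3

The cycle T10-T9-T5-T4-T13-T14-T3-T10 has odd length 7, so it cannot be 2-colored; at least 3 frequencies are needed.
3 frequencies suffice: frequency 1 → {T11, T5, T13, T2, T10}; frequency 2 → {T4, T7, T9, T8, T3}; frequency 3 → {T14}. No two conflicting transmitters share a frequency.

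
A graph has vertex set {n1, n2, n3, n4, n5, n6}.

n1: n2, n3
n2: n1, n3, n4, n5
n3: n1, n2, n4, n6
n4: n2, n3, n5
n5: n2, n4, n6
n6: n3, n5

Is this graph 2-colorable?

n2, n4, n5 form a triangle, so at least 3 colors are needed.
So 2 colors are not enough.

No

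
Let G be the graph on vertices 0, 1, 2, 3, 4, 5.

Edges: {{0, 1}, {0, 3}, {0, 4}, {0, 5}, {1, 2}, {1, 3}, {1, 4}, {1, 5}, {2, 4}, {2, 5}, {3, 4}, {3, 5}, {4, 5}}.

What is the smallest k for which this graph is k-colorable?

5

0, 1, 3, 4, 5 are mutually adjacent (a clique of size 5), so at least 5 colors are needed.
A valid assignment using 5 colors: 0=purple, 1=red, 2=yellow, 3=yellow, 4=blue, 5=green. No two adjacent vertices share a color.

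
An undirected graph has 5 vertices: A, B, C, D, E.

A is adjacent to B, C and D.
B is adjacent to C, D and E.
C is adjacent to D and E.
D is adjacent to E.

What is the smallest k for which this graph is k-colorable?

B, C, D, E are pairwise adjacent (a clique of size 4), so at least 4 colors are needed.
4 colors suffice: A=yellow, B=blue, C=green, D=red, E=yellow. No two adjacent vertices share a color.

4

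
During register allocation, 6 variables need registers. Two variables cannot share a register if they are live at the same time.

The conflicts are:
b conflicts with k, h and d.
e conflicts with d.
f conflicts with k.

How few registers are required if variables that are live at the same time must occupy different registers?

2

b and d conflict, so at least 2 registers are needed.
2 registers suffice: register 1 → {b, e, f}; register 2 → {k, h, d}. No two conflicting variables share a register.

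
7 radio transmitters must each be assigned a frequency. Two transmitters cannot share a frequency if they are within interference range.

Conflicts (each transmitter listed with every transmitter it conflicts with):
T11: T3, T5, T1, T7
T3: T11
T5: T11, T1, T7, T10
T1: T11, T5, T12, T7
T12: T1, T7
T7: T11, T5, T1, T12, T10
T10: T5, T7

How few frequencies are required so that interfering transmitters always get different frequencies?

4

T11, T5, T1, T7 pairwise conflict, so at least 4 frequencies are needed.
Using 4 frequencies: T11=2, T3=1, T5=3, T1=4, T12=2, T7=1, T10=2. No two conflicting transmitters share a frequency.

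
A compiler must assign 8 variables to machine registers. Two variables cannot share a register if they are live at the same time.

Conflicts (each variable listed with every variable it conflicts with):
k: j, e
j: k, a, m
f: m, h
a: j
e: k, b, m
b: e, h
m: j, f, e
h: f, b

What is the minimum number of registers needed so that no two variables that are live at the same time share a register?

3

The cycle b-h-f-m-e-b has odd length 5, so it cannot be 2-colored; at least 3 registers are needed.
A valid assignment using 3 registers: k=2, j=1, f=1, a=2, e=1, b=2, m=2, h=3. No two conflicting variables share a register.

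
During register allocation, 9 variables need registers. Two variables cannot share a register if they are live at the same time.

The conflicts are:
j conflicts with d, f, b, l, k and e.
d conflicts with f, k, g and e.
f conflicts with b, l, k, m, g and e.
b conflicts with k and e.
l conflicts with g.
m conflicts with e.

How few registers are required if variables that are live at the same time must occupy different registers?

j, f, b, e all conflict with each other, so at least 4 registers are needed.
4 registers suffice: register 1 → {f}; register 2 → {j, m, g}; register 3 → {l, k, e}; register 4 → {d, b}. No two conflicting variables share a register.

4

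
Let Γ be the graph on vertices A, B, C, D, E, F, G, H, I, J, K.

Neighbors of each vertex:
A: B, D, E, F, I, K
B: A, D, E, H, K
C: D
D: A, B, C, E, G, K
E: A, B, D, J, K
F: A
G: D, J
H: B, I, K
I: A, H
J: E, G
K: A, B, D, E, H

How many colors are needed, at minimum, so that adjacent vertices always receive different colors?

A, B, D, E, K form a clique, so at least 5 colors are needed.
One proper 5-coloring: A=2, B=5, C=2, D=1, E=3, F=1, G=2, H=1, I=3, J=1, K=4. Every edge joins two different colors.

5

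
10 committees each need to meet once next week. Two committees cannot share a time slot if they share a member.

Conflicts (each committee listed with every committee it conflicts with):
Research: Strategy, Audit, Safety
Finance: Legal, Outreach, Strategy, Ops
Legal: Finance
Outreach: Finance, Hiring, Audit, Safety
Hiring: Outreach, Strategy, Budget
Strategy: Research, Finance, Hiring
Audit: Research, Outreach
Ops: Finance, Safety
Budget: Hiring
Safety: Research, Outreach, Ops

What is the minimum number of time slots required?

The cycle Outreach-Safety-Research-Strategy-Hiring-Outreach has odd length 5, so it cannot be 2-colored; at least 3 time slots are needed.
Using 3 time slots: Research=1, Finance=2, Legal=1, Outreach=1, Hiring=2, Strategy=3, Audit=2, Ops=1, Budget=1, Safety=2. No two conflicting committees share a time slot.

3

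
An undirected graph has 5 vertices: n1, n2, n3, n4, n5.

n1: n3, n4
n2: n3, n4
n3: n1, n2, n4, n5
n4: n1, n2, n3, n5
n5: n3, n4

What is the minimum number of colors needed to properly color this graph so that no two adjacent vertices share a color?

3

n2, n3, n4 are pairwise adjacent, so at least 3 colors are needed.
3 colors suffice: color 1 → {n3}; color 2 → {n4}; color 3 → {n1, n2, n5}. Each edge has distinct colors on its endpoints.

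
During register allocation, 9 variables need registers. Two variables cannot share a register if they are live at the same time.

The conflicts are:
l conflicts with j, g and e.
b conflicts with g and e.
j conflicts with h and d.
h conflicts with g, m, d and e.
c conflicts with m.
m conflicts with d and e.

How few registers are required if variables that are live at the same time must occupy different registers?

h, m, e are mutually in conflict, so at least 3 registers are needed.
3 registers suffice: register 1 → {l, b, h, c}; register 2 → {j, g, m}; register 3 → {d, e}. No two conflicting variables share a register.

3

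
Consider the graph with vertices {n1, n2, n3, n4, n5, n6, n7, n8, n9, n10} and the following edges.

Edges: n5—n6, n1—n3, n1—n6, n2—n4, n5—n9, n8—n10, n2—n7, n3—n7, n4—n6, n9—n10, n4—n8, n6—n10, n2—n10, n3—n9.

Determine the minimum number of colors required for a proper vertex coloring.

3

The cycle n9-n3-n7-n2-n10-n9 has odd length 5, so it cannot be 2-colored; at least 3 colors are needed.
3 colors suffice: n1=green, n2=red, n3=blue, n4=blue, n5=blue, n6=red, n7=green, n8=red, n9=red, n10=blue. Each edge has distinct colors on its endpoints.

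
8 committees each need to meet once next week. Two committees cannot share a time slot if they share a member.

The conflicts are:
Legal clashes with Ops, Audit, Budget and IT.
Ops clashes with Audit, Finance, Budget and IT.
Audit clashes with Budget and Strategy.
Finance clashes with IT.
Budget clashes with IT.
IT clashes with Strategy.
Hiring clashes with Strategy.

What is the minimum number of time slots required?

4

Legal, Ops, Audit, Budget all conflict with each other, so at least 4 time slots are needed.
4 time slots suffice: time slot 1 → {Ops, Strategy}; time slot 2 → {Audit, IT, Hiring}; time slot 3 → {Legal, Finance}; time slot 4 → {Budget}. Every pair that conflicts lands in different time slots.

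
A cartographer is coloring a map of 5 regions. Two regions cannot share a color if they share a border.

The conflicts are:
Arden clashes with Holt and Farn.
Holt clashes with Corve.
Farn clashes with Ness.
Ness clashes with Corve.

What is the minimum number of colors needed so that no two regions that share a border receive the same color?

The cycle Farn-Arden-Holt-Corve-Ness-Farn has odd length 5, so it cannot be 2-colored; at least 3 colors are needed.
One proper 3-coloring: Arden=2, Holt=1, Farn=1, Ness=2, Corve=3. Each listed conflict is separated.

3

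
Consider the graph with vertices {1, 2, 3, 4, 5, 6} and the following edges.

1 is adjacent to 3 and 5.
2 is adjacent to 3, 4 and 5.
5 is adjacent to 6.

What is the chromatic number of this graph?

1 and 5 are adjacent, so at least 2 colors are needed.
2 colors suffice: color red → {3, 4, 5}; color blue → {1, 2, 6}. Every edge joins two different colors.

2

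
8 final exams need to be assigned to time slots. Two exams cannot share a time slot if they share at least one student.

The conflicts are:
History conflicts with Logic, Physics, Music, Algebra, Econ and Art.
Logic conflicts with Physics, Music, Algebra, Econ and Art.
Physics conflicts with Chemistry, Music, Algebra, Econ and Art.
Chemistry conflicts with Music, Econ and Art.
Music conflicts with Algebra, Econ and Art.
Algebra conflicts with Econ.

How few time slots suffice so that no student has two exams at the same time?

6

History, Logic, Physics, Music, Algebra, Econ are mutually in conflict, so at least 6 time slots are needed.
A valid assignment using 6 time slots: History=5, Logic=4, Physics=2, Chemistry=4, Music=1, Algebra=6, Econ=3, Art=3. Every pair that conflicts lands in different time slots.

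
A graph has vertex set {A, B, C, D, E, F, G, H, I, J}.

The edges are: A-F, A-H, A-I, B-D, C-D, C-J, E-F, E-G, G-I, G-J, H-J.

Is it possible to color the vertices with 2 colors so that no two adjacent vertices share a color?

The cycle A-I-G-E-F-A has odd length 5, so it cannot be 2-colored; at least 3 colors are needed.
So 2 colors are not enough.

No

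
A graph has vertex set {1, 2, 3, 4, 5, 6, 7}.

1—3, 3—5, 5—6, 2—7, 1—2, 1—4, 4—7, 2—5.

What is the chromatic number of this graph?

1 and 4 are adjacent, so at least 2 colors are needed.
One proper 2-coloring: 1=red, 2=blue, 3=blue, 4=blue, 5=red, 6=blue, 7=red. No two adjacent vertices share a color.

2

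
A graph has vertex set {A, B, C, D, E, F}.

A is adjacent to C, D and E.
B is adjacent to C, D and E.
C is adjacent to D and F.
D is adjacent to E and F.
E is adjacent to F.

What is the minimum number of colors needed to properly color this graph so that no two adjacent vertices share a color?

3

D, E, F are mutually adjacent, so at least 3 colors are needed.
3 colors suffice: A=3, B=3, C=2, D=1, E=2, F=3. No two adjacent vertices share a color.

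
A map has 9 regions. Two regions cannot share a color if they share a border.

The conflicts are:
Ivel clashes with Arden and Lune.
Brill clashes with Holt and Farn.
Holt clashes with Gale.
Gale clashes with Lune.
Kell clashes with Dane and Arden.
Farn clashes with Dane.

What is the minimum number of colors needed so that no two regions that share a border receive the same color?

The cycle Dane-Farn-Brill-Holt-Gale-Lune-Ivel-Arden-Kell-Dane has odd length 9, so it cannot be 2-colored; at least 3 colors are needed.
3 colors suffice: Ivel=3, Brill=1, Holt=2, Gale=1, Kell=2, Farn=2, Dane=1, Arden=1, Lune=2. Every pair that conflicts lands in different colors.

3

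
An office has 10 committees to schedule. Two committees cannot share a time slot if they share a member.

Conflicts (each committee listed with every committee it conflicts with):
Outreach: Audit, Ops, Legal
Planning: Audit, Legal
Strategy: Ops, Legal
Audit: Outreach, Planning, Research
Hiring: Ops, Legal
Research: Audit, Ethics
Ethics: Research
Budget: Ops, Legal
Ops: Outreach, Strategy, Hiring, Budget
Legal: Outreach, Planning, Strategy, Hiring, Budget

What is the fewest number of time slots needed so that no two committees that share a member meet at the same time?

Budget and Ops conflict, so at least 2 time slots are needed.
2 time slots suffice: Outreach=2, Planning=2, Strategy=2, Audit=1, Hiring=2, Research=2, Ethics=1, Budget=2, Ops=1, Legal=1. No two conflicting committees share a time slot.

2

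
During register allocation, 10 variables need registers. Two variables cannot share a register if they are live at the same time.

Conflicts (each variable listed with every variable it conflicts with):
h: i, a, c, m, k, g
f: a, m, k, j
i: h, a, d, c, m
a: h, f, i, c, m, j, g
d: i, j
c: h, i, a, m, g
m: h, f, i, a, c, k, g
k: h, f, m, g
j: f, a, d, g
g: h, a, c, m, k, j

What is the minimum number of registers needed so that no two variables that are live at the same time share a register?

h, a, c, m, g pairwise conflict, so at least 5 registers are needed.
A valid assignment using 5 registers: h=4, f=3, i=3, a=2, d=2, c=5, m=1, k=2, j=1, g=3. Each listed conflict is separated.

5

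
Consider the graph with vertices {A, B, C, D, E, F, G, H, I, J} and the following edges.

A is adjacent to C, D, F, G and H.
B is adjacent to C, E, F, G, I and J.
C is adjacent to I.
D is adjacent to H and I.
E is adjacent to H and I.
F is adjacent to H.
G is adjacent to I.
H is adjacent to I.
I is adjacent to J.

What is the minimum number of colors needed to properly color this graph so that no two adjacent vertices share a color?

3

B, E, I are pairwise adjacent, so at least 3 colors are needed.
3 colors suffice: color 1 → {A, I}; color 2 → {B, H}; color 3 → {C, D, E, F, G, J}. Each edge has distinct colors on its endpoints.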